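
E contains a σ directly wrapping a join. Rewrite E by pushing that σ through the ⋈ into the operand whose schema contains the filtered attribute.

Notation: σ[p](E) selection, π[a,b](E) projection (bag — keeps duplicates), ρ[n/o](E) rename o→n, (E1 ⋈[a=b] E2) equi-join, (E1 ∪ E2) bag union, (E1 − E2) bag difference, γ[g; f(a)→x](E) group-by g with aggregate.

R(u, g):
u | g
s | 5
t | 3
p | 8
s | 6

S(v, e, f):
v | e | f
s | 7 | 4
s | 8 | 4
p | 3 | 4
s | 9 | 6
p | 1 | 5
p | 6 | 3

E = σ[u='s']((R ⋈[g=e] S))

σ filters on u, owned by the left side.
E' = (σ[u='s'](R) ⋈[g=e] S)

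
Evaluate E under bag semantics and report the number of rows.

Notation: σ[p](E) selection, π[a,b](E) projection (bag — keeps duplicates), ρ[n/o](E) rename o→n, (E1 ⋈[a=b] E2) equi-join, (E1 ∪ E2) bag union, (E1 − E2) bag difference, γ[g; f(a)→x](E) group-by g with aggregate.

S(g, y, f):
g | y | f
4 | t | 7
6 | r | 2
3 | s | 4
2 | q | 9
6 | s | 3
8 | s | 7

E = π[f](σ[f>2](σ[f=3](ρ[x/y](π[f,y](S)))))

Row counts bottom-up:
  S → 6
  π[f,y](S) → 6
  ρ[x/y](π[f,y](S)) → 6
  σ[f=3](ρ[x/y](π[f,y](S))) → 1
  σ[f>2](σ[f=3](ρ[x/y](π[f,y](S)))) → 1
  π[f](σ[f>2](σ[f=3](ρ[x/y](π[f,y](S))))) → 1

|E| = 1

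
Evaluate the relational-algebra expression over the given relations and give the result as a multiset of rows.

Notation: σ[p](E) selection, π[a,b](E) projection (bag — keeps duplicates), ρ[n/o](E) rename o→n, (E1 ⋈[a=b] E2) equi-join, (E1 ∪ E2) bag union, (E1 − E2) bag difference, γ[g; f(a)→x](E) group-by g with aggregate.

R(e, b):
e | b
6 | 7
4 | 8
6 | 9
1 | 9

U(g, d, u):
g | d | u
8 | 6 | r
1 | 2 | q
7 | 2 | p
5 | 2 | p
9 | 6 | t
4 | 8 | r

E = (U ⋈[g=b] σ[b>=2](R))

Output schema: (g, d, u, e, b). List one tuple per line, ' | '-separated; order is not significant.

Per-node cardinality:
  U → 6
  R → 4
  σ[b>=2](R) → 4
  (U ⋈[g=b] σ[b>=2](R)) → 4

== RESULT ==
g | d | u | e | b
7 | 2 | p | 6 | 7
8 | 6 | r | 4 | 8
9 | 6 | t | 1 | 9
9 | 6 | t | 6 | 9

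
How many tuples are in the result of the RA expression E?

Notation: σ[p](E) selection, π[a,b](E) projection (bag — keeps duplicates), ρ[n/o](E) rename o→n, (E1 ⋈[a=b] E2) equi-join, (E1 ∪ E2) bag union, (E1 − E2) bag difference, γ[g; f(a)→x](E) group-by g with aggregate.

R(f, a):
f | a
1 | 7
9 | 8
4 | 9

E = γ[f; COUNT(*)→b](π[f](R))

Per-node cardinality:
  R → 3
  π[f](R) → 3
  γ[f; COUNT(*)→b](π[f](R)) → 3

|E| = 3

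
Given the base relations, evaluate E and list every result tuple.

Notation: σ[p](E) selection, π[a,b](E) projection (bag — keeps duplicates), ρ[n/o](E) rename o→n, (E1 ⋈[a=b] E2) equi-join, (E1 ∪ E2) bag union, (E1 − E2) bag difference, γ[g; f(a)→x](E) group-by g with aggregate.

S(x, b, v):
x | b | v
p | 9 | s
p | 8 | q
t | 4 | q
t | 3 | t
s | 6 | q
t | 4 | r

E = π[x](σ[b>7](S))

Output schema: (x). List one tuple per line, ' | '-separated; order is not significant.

Subexpression sizes:
  S → 6
  σ[b>7](S) → 2
  π[x](σ[b>7](S)) → 2

== RESULT ==
x
p
p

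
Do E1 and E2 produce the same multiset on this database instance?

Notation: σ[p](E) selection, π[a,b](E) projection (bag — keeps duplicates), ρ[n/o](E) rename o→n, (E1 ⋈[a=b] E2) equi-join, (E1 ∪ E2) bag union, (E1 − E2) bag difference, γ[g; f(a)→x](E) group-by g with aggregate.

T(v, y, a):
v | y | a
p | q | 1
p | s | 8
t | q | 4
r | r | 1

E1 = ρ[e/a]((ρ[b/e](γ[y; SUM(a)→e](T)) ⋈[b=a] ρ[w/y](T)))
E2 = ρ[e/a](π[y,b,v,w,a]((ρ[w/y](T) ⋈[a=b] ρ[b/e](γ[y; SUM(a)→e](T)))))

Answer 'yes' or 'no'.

E1 row counts bottom-up:
  T → 4
  γ[y; SUM(a)→e](T) → 3
  ρ[b/e](γ[y; SUM(a)→e](T)) → 3
  T → 4
  ρ[w/y](T) → 4
  (ρ[b/e](γ[y; SUM(a)→e](T)) ⋈[b=a] ρ[w/y](T)) → 3
  ρ[e/a]((ρ[b/e](γ[y; SUM(a)→e](T)) ⋈[b=a] ρ[w/y](T))) → 3
E2 row counts bottom-up:
  T → 4
  ρ[w/y](T) → 4
  T → 4
  γ[y; SUM(a)→e](T) → 3
  ρ[b/e](γ[y; SUM(a)→e](T)) → 3
  (ρ[w/y](T) ⋈[a=b] ρ[b/e](γ[y; SUM(a)→e](T))) → 3
  π[y,b,v,w,a]((ρ[w/y](T) ⋈[a=b] ρ[b/e](γ[y; SUM(a)→e](T)))) → 3
  ρ[e/a](π[y,b,v,w,a]((ρ[w/y](T) ⋈[a=b] ρ[b/e](γ[y; SUM(a)→e](T))))) → 3

E1 and E2 produce the same multiset:
y | b | v | w | e
r | 1 | p | q | 1
r | 1 | r | r | 1
s | 8 | p | s | 8

yes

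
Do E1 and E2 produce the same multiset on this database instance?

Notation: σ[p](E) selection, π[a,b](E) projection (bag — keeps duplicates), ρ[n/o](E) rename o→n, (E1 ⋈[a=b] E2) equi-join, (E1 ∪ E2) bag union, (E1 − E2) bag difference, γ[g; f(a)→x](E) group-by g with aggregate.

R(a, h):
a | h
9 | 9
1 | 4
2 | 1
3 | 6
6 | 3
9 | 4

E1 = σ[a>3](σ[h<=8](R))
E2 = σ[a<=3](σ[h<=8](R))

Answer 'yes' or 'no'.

E1 per-node cardinality:
  R → 6
  σ[h<=8](R) → 5
  σ[a>3](σ[h<=8](R)) → 2
E2 per-node cardinality:
  R → 6
  σ[h<=8](R) → 5
  σ[a<=3](σ[h<=8](R)) → 3

E1 result:
a | h
6 | 3
9 | 4
E2 result:
a | h
1 | 4
2 | 1
3 | 6
Witness: (2, 1) appears 0× in E1 but 1× in E2.

no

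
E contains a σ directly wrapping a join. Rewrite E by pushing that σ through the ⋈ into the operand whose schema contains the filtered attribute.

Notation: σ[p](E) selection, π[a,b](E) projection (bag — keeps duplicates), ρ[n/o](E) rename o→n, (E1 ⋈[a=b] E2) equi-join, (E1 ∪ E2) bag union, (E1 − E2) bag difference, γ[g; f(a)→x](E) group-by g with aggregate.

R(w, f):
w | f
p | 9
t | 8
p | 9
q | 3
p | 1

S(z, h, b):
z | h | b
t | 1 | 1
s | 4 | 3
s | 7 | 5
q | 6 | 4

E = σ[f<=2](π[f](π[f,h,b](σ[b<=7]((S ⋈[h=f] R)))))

σ filters on b, owned by the left side.
E' = σ[f<=2](π[f](π[f,h,b]((σ[b<=7](S) ⋈[h=f] R))))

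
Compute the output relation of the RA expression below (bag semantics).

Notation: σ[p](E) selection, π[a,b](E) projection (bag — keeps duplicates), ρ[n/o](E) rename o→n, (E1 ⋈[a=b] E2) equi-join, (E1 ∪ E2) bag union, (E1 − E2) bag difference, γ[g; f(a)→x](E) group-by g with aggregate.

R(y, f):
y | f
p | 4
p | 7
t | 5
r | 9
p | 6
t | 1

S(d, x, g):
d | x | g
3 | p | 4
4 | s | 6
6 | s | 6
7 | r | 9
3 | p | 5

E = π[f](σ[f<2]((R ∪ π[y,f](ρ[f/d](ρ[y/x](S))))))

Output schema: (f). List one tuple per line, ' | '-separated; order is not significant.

Subexpression sizes:
  R → 6
  S → 5
  ρ[y/x](S) → 5
  ρ[f/d](ρ[y/x](S)) → 5
  π[y,f](ρ[f/d](ρ[y/x](S))) → 5
  (R ∪ π[y,f](ρ[f/d](ρ[y/x](S)))) → 11
  σ[f<2]((R ∪ π[y,f](ρ[f/d](ρ[y/x](S))))) → 1
  π[f](σ[f<2]((R ∪ π[y,f](ρ[f/d](ρ[y/x](S)))))) → 1

== RESULT ==
f
1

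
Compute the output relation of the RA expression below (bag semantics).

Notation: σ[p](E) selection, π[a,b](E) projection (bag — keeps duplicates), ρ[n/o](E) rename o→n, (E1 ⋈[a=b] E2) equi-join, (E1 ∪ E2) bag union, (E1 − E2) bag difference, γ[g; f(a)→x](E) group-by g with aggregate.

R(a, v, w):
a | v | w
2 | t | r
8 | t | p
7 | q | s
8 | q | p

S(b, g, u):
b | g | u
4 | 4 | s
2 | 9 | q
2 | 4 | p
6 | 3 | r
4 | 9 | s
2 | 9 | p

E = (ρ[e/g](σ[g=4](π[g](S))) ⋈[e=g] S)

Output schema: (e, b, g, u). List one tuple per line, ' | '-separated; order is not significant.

Subexpression sizes:
  S → 6
  π[g](S) → 6
  σ[g=4](π[g](S)) → 2
  ρ[e/g](σ[g=4](π[g](S))) → 2
  S → 6
  (ρ[e/g](σ[g=4](π[g](S))) ⋈[e=g] S) → 4

== RESULT ==
e | b | g | u
4 | 2 | 4 | p
4 | 2 | 4 | p
4 | 4 | 4 | s
4 | 4 | 4 | s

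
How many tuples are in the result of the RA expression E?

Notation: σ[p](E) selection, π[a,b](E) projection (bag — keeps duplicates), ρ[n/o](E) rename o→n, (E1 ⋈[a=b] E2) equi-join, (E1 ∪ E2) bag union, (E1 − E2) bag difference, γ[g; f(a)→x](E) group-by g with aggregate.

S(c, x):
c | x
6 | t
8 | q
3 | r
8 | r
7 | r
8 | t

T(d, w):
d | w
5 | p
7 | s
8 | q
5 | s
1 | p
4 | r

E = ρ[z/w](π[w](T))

Subexpression sizes:
  T → 6
  π[w](T) → 6
  ρ[z/w](π[w](T)) → 6

|E| = 6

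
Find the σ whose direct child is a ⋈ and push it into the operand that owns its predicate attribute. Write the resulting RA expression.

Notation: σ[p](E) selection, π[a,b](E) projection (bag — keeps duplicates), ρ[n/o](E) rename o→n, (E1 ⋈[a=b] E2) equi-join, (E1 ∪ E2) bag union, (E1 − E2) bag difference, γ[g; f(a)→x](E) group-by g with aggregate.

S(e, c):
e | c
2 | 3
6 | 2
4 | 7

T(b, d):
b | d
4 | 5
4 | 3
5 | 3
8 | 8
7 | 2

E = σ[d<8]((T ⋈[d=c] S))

σ filters on d, owned by the left side.
E' = (σ[d<8](T) ⋈[d=c] S)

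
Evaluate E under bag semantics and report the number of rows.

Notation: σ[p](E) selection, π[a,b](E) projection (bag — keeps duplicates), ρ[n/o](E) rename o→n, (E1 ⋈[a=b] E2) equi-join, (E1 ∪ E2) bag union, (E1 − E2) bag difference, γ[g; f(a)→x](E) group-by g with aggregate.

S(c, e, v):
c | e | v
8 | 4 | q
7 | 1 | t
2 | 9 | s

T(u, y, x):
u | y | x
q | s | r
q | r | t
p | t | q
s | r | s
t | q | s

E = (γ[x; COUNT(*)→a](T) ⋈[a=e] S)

Row counts bottom-up:
  T → 5
  γ[x; COUNT(*)→a](T) → 4
  S → 3
  (γ[x; COUNT(*)→a](T) ⋈[a=e] S) → 3

|E| = 3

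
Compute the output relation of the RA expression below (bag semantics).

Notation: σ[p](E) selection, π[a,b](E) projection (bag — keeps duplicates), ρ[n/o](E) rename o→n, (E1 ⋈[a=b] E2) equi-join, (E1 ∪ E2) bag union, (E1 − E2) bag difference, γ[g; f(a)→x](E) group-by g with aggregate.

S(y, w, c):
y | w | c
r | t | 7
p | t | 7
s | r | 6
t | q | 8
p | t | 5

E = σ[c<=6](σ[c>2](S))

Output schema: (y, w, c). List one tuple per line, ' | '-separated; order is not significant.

Per-node cardinality:
  S → 5
  σ[c>2](S) → 5
  σ[c<=6](σ[c>2](S)) → 2

== RESULT ==
y | w | c
p | t | 5
s | r | 6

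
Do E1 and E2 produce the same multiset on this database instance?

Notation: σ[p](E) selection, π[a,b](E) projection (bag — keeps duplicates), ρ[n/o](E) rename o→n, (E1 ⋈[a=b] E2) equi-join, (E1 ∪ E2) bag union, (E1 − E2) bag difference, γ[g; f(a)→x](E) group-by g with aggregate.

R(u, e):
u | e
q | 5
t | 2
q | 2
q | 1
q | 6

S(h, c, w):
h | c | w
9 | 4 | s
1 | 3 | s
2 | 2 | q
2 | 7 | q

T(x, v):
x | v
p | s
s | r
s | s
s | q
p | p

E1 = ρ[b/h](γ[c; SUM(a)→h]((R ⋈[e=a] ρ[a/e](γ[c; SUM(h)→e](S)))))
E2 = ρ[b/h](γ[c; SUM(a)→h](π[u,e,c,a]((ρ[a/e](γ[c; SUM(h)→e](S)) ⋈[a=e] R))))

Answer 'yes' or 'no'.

E1 stepwise |·|:
  R → 5
  S → 4
  γ[c; SUM(h)→e](S) → 4
  ρ[a/e](γ[c; SUM(h)→e](S)) → 4
  (R ⋈[e=a] ρ[a/e](γ[c; SUM(h)→e](S))) → 5
  γ[c; SUM(a)→h]((R ⋈[e=a] ρ[a/e](γ[c; SUM(h)→e](S)))) → 3
  ρ[b/h](γ[c; SUM(a)→h]((R ⋈[e=a] ρ[a/e](γ[c; SUM(h)→e](S))))) → 3
E2 stepwise |·|:
  S → 4
  γ[c; SUM(h)→e](S) → 4
  ρ[a/e](γ[c; SUM(h)→e](S)) → 4
  R → 5
  (ρ[a/e](γ[c; SUM(h)→e](S)) ⋈[a=e] R) → 5
  π[u,e,c,a]((ρ[a/e](γ[c; SUM(h)→e](S)) ⋈[a=e] R)) → 5
  γ[c; SUM(a)→h](π[u,e,c,a]((ρ[a/e](γ[c; SUM(h)→e](S)) ⋈[a=e] R))) → 3
  ρ[b/h](γ[c; SUM(a)→h](π[u,e,c,a]((ρ[a/e](γ[c; SUM(h)→e](S)) ⋈[a=e] R)))) → 3

E1 and E2 produce the same multiset:
c | b
2 | 4
3 | 1
7 | 4

yes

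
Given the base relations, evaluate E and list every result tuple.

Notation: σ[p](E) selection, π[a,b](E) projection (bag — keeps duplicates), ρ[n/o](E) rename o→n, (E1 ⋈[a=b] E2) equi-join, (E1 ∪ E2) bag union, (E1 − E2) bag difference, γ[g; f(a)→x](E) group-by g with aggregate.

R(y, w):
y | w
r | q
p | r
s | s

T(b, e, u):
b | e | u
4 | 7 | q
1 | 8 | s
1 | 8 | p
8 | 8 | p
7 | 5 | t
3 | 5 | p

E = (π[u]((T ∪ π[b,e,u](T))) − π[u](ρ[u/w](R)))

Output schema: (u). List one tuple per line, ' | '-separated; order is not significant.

Stepwise |·|:
  T → 6
  T → 6
  π[b,e,u](T) → 6
  (T ∪ π[b,e,u](T)) → 12
  π[u]((T ∪ π[b,e,u](T))) → 12
  R → 3
  ρ[u/w](R) → 3
  π[u](ρ[u/w](R)) → 3
  (π[u]((T ∪ π[b,e,u](T))) − π[u](ρ[u/w](R))) → 10

== RESULT ==
u
p
p
p
p
p
p
q
s
t
t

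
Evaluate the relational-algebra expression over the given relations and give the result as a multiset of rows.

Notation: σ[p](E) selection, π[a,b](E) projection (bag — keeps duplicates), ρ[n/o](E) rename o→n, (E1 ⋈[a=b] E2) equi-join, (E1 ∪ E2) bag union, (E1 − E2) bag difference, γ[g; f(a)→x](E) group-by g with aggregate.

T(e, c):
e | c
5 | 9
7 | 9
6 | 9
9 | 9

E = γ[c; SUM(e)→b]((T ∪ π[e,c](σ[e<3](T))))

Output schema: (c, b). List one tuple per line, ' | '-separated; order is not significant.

Per-node cardinality:
  T → 4
  T → 4
  σ[e<3](T) → 0
  π[e,c](σ[e<3](T)) → 0
  (T ∪ π[e,c](σ[e<3](T))) → 4
  γ[c; SUM(e)→b]((T ∪ π[e,c](σ[e<3](T)))) → 1

== RESULT ==
c | b
9 | 27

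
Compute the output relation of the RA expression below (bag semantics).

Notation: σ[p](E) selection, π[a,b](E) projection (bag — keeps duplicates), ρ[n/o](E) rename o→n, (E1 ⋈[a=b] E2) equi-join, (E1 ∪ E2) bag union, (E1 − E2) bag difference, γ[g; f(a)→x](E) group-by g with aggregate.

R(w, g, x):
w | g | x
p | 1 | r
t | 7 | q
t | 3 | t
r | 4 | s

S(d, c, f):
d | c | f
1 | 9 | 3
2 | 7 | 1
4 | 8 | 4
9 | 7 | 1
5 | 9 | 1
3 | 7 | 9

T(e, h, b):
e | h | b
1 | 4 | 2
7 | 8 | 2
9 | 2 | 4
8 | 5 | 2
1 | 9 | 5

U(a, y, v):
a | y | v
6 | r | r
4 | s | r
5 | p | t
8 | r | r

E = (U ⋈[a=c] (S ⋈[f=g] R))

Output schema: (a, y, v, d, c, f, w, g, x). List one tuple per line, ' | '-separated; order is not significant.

Per-node cardinality:
  U → 4
  S → 6
  R → 4
  (S ⋈[f=g] R) → 5
  (U ⋈[a=c] (S ⋈[f=g] R)) → 1

== RESULT ==
a | y | v | d | c | f | w | g | x
8 | r | r | 4 | 8 | 4 | r | 4 | s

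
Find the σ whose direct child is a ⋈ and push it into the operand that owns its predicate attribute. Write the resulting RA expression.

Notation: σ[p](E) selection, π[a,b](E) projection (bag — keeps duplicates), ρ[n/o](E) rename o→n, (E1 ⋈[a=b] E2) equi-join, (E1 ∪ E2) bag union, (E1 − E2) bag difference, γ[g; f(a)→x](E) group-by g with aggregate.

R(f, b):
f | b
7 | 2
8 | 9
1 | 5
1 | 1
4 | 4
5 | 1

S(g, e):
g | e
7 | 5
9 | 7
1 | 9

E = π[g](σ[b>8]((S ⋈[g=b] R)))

σ filters on b, owned by the right side.
E' = π[g]((S ⋈[g=b] σ[b>8](R)))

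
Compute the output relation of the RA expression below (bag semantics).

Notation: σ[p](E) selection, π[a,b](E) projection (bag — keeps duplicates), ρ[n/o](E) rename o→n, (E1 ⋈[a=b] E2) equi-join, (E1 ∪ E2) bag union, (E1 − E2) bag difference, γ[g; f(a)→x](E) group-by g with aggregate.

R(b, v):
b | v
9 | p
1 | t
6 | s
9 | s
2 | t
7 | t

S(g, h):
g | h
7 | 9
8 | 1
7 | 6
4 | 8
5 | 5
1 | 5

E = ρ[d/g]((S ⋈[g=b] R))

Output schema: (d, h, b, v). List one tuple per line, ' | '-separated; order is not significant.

Subexpression sizes:
  S → 6
  R → 6
  (S ⋈[g=b] R) → 3
  ρ[d/g]((S ⋈[g=b] R)) → 3

== RESULT ==
d | h | b | v
1 | 5 | 1 | t
7 | 6 | 7 | t
7 | 9 | 7 | t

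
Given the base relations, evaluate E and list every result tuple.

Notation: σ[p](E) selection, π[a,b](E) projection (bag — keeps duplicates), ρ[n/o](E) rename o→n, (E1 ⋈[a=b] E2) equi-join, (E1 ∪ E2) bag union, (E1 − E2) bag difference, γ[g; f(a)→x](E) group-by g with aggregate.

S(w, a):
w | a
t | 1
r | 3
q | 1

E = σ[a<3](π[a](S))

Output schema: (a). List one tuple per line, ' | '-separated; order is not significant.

Row counts bottom-up:
  S → 3
  π[a](S) → 3
  σ[a<3](π[a](S)) → 2

== RESULT ==
a
1
1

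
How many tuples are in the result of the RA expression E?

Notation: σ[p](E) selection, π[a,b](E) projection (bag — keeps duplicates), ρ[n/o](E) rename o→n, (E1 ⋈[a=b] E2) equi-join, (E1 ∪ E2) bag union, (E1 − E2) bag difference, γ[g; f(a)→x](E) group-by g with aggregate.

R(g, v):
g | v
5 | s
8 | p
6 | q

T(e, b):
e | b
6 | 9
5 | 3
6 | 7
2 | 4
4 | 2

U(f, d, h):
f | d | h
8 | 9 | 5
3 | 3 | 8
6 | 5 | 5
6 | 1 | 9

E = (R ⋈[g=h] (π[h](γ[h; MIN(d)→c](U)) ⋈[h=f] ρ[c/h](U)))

Per-node cardinality:
  R → 3
  U → 4
  γ[h; MIN(d)→c](U) → 3
  π[h](γ[h; MIN(d)→c](U)) → 3
  U → 4
  ρ[c/h](U) → 4
  (π[h](γ[h; MIN(d)→c](U)) ⋈[h=f] ρ[c/h](U)) → 1
  (R ⋈[g=h] (π[h](γ[h; MIN(d)→c](U)) ⋈[h=f] ρ[c/h](U))) → 1

|E| = 1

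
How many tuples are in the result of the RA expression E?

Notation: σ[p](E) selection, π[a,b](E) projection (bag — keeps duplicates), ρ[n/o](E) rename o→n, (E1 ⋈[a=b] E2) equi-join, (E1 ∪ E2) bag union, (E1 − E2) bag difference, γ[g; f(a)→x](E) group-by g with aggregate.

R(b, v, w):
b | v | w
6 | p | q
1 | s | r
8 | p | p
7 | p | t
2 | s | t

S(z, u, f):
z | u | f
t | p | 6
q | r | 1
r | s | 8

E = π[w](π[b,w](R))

Per-node cardinality:
  R → 5
  π[b,w](R) → 5
  π[w](π[b,w](R)) → 5

|E| = 5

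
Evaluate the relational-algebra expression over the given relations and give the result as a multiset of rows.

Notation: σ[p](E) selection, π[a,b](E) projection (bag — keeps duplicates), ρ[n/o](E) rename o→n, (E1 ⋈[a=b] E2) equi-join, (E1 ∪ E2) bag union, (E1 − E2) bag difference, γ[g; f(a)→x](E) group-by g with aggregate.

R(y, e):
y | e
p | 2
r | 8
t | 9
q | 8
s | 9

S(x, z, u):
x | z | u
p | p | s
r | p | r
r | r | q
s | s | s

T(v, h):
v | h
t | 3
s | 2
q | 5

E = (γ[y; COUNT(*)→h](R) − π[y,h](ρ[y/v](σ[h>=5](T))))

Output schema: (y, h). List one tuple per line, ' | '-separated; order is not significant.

Row counts bottom-up:
  R → 5
  γ[y; COUNT(*)→h](R) → 5
  T → 3
  σ[h>=5](T) → 1
  ρ[y/v](σ[h>=5](T)) → 1
  π[y,h](ρ[y/v](σ[h>=5](T))) → 1
  (γ[y; COUNT(*)→h](R) − π[y,h](ρ[y/v](σ[h>=5](T)))) → 5

== RESULT ==
y | h
p | 1
q | 1
r | 1
s | 1
t | 1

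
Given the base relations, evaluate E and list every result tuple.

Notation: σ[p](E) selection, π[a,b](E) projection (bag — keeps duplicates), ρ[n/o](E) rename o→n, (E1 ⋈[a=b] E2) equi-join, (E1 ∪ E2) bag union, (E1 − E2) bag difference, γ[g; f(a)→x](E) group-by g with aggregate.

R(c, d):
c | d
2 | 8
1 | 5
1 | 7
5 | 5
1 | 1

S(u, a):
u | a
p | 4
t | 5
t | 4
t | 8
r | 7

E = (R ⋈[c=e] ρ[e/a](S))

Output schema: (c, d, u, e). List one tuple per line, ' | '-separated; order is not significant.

Per-node cardinality:
  R → 5
  S → 5
  ρ[e/a](S) → 5
  (R ⋈[c=e] ρ[e/a](S)) → 1

== RESULT ==
c | d | u | e
5 | 5 | t | 5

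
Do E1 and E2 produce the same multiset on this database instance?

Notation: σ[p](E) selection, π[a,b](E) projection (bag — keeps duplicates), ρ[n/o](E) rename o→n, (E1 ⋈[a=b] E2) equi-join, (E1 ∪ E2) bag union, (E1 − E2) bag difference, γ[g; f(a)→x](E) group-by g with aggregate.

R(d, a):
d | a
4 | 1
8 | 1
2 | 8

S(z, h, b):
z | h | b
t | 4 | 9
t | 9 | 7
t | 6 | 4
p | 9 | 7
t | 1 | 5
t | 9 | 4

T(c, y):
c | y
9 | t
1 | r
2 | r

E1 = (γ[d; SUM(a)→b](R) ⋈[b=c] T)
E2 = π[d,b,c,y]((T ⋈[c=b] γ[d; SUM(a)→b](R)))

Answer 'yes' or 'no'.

E1 stepwise |·|:
  R → 3
  γ[d; SUM(a)→b](R) → 3
  T → 3
  (γ[d; SUM(a)→b](R) ⋈[b=c] T) → 2
E2 stepwise |·|:
  T → 3
  R → 3
  γ[d; SUM(a)→b](R) → 3
  (T ⋈[c=b] γ[d; SUM(a)→b](R)) → 2
  π[d,b,c,y]((T ⋈[c=b] γ[d; SUM(a)→b](R))) → 2

E1 and E2 produce the same multiset:
d | b | c | y
4 | 1 | 1 | r
8 | 1 | 1 | r

yes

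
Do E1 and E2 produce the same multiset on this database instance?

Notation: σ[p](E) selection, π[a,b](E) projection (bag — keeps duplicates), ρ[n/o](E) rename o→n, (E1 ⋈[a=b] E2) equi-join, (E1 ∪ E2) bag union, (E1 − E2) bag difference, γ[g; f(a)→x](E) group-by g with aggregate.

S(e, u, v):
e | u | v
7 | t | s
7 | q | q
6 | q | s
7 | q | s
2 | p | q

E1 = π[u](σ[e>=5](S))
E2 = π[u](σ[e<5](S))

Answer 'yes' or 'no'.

E1 subexpression sizes:
  S → 5
  σ[e>=5](S) → 4
  π[u](σ[e>=5](S)) → 4
E2 subexpression sizes:
  S → 5
  σ[e<5](S) → 1
  π[u](σ[e<5](S)) → 1

E1 result:
u
q
q
q
t
E2 result:
u
p
Witness: ('t',) appears 1× in E1 but 0× in E2.

no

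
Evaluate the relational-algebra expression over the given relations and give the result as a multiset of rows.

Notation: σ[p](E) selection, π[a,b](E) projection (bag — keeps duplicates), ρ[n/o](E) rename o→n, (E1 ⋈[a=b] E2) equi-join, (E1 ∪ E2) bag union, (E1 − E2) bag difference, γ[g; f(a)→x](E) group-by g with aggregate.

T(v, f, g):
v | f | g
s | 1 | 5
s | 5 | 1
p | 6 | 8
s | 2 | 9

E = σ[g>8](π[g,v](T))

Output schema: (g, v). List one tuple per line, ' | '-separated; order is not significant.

Per-node cardinality:
  T → 4
  π[g,v](T) → 4
  σ[g>8](π[g,v](T)) → 1

== RESULT ==
g | v
9 | s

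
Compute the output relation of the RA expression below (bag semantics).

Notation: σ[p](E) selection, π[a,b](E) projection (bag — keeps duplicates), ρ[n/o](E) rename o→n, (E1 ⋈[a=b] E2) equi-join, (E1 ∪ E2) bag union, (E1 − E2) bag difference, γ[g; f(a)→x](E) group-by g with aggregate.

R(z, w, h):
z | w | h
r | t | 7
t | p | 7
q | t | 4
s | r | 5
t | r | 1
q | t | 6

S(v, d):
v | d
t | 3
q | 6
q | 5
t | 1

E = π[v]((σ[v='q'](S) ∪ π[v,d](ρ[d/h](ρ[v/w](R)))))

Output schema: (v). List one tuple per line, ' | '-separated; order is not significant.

Subexpression sizes:
  S → 4
  σ[v='q'](S) → 2
  R → 6
  ρ[v/w](R) → 6
  ρ[d/h](ρ[v/w](R)) → 6
  π[v,d](ρ[d/h](ρ[v/w](R))) → 6
  (σ[v='q'](S) ∪ π[v,d](ρ[d/h](ρ[v/w](R)))) → 8
  π[v]((σ[v='q'](S) ∪ π[v,d](ρ[d/h](ρ[v/w](R))))) → 8

== RESULT ==
v
p
q
q
r
r
t
t
t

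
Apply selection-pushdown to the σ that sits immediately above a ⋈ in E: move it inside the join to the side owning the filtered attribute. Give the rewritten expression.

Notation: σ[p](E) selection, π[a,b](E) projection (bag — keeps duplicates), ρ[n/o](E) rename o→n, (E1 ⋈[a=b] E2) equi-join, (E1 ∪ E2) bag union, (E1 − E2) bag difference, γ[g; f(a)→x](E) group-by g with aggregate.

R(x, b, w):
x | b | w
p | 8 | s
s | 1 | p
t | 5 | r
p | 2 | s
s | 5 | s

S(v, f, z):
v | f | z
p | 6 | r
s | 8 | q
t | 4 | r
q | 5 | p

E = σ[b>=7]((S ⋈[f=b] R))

σ filters on b, owned by the right side.
E' = (S ⋈[f=b] σ[b>=7](R))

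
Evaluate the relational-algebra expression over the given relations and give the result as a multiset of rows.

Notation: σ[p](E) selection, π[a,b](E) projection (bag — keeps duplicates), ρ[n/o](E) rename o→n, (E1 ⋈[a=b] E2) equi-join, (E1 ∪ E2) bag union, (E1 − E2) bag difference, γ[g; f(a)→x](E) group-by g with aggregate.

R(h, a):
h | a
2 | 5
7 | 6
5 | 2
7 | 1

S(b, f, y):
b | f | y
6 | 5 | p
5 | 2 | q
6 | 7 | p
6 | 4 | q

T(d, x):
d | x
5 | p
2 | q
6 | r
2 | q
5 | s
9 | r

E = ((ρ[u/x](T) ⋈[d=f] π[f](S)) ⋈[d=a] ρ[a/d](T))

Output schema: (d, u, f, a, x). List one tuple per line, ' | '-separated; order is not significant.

Per-node cardinality:
  T → 6
  ρ[u/x](T) → 6
  S → 4
  π[f](S) → 4
  (ρ[u/x](T) ⋈[d=f] π[f](S)) → 4
  T → 6
  ρ[a/d](T) → 6
  ((ρ[u/x](T) ⋈[d=f] π[f](S)) ⋈[d=a] ρ[a/d](T)) → 8

== RESULT ==
d | u | f | a | x
2 | q | 2 | 2 | q
2 | q | 2 | 2 | q
2 | q | 2 | 2 | q
2 | q | 2 | 2 | q
5 | p | 5 | 5 | p
5 | p | 5 | 5 | s
5 | s | 5 | 5 | p
5 | s | 5 | 5 | s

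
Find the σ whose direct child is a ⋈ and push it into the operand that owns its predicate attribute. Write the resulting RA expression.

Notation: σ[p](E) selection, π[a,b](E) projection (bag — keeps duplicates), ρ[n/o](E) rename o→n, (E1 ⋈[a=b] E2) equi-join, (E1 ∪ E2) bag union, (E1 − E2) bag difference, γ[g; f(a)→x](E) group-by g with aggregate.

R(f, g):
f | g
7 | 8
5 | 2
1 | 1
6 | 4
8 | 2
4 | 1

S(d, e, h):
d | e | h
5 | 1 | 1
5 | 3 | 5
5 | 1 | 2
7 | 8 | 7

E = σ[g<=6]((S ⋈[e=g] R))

σ filters on g, owned by the right side.
E' = (S ⋈[e=g] σ[g<=6](R))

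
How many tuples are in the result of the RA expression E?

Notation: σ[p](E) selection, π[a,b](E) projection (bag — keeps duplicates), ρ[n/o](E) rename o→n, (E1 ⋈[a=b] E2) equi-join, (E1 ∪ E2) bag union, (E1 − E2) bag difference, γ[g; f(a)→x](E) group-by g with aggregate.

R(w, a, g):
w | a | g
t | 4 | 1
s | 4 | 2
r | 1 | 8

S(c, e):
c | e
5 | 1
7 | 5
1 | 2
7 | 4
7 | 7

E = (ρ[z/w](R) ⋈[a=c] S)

Row counts bottom-up:
  R → 3
  ρ[z/w](R) → 3
  S → 5
  (ρ[z/w](R) ⋈[a=c] S) → 1

|E| = 1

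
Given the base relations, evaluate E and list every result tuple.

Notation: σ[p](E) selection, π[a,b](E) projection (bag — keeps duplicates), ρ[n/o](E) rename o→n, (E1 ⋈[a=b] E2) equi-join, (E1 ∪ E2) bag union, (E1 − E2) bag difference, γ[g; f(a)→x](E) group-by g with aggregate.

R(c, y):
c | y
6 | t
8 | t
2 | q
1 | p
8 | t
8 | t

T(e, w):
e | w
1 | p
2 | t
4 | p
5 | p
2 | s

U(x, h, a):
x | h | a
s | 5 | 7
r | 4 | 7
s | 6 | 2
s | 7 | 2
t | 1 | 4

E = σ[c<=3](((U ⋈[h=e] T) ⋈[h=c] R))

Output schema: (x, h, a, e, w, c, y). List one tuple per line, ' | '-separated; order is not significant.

Stepwise |·|:
  U → 5
  T → 5
  (U ⋈[h=e] T) → 3
  R → 6
  ((U ⋈[h=e] T) ⋈[h=c] R) → 1
  σ[c<=3](((U ⋈[h=e] T) ⋈[h=c] R)) → 1

== RESULT ==
x | h | a | e | w | c | y
t | 1 | 4 | 1 | p | 1 | p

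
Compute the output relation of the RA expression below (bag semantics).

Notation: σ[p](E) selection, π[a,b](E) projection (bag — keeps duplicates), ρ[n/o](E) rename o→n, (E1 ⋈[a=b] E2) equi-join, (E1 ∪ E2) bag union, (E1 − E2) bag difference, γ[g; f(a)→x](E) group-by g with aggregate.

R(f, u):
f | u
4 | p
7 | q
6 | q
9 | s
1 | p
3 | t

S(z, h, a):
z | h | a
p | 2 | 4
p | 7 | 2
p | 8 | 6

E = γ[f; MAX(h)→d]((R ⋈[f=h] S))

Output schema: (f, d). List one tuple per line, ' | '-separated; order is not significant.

Subexpression sizes:
  R → 6
  S → 3
  (R ⋈[f=h] S) → 1
  γ[f; MAX(h)→d]((R ⋈[f=h] S)) → 1

== RESULT ==
f | d
7 | 7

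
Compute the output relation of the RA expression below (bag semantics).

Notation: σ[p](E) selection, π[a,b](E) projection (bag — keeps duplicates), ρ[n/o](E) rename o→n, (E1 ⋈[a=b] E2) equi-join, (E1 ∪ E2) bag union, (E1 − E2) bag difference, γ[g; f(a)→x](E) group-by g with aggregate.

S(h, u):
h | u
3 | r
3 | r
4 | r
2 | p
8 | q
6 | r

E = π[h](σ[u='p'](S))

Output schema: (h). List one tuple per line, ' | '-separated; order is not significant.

Stepwise |·|:
  S → 6
  σ[u='p'](S) → 1
  π[h](σ[u='p'](S)) → 1

== RESULT ==
h
2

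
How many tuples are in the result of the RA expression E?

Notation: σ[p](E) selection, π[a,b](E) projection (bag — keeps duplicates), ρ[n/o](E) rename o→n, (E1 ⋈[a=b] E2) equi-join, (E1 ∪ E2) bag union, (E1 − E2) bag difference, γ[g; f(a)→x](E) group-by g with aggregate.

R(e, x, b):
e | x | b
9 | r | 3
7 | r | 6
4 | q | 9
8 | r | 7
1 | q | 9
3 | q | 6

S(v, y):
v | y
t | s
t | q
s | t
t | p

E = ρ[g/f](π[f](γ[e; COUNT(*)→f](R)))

Per-node cardinality:
  R → 6
  γ[e; COUNT(*)→f](R) → 6
  π[f](γ[e; COUNT(*)→f](R)) → 6
  ρ[g/f](π[f](γ[e; COUNT(*)→f](R))) → 6

|E| = 6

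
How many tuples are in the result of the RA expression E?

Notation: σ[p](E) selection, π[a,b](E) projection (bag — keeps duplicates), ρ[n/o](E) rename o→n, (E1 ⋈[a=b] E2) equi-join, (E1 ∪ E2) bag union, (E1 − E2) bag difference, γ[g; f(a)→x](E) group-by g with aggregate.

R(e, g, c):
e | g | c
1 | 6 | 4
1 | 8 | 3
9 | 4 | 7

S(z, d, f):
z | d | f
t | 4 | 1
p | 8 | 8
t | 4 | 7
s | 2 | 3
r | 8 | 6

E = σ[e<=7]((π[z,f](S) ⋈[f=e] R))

Per-node cardinality:
  S → 5
  π[z,f](S) → 5
  R → 3
  (π[z,f](S) ⋈[f=e] R) → 2
  σ[e<=7]((π[z,f](S) ⋈[f=e] R)) → 2

|E| = 2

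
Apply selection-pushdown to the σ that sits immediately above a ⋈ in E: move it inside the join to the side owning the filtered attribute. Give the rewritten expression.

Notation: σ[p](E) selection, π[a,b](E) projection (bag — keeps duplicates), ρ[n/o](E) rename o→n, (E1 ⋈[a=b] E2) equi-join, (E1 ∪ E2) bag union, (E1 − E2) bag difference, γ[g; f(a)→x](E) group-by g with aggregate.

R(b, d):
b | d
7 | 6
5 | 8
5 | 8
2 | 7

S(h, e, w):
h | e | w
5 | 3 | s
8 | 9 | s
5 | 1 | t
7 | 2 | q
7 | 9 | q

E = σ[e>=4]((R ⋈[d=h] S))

σ filters on e, owned by the right side.
E' = (R ⋈[d=h] σ[e>=4](S))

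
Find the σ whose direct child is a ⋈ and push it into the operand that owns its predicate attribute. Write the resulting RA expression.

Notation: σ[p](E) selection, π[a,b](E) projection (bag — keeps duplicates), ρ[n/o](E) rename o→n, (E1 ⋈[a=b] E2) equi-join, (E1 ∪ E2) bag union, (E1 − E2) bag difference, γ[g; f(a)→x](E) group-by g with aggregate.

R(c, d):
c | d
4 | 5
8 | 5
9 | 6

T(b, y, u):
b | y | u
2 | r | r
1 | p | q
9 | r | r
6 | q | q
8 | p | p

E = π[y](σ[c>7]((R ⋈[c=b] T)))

σ filters on c, owned by the left side.
E' = π[y]((σ[c>7](R) ⋈[c=b] T))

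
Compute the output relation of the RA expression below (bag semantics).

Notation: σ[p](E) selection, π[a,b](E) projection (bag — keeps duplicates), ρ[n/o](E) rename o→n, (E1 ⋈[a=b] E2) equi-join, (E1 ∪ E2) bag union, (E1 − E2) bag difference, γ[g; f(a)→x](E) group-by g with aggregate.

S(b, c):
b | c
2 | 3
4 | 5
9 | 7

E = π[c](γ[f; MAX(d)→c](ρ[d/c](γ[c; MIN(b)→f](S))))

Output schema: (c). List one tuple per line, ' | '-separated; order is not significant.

Row counts bottom-up:
  S → 3
  γ[c; MIN(b)→f](S) → 3
  ρ[d/c](γ[c; MIN(b)→f](S)) → 3
  γ[f; MAX(d)→c](ρ[d/c](γ[c; MIN(b)→f](S))) → 3
  π[c](γ[f; MAX(d)→c](ρ[d/c](γ[c; MIN(b)→f](S)))) → 3

== RESULT ==
c
3
5
7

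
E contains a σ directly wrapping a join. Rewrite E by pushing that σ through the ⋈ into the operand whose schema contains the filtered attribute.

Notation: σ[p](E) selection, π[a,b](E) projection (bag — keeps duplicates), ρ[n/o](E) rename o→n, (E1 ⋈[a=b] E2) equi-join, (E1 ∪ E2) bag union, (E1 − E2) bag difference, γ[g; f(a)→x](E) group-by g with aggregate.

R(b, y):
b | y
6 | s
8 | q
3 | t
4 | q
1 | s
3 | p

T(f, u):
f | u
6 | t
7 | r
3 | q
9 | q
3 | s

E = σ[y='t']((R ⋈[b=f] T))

σ filters on y, owned by the left side.
E' = (σ[y='t'](R) ⋈[b=f] T)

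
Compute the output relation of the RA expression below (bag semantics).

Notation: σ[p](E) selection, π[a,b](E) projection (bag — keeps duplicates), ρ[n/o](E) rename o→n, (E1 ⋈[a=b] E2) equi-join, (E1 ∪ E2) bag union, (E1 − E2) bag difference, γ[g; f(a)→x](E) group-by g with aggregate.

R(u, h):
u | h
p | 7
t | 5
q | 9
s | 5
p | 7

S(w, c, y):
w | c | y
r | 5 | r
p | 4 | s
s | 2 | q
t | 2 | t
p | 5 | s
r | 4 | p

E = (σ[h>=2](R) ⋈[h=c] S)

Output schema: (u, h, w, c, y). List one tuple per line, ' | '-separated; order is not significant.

Per-node cardinality:
  R → 5
  σ[h>=2](R) → 5
  S → 6
  (σ[h>=2](R) ⋈[h=c] S) → 4

== RESULT ==
u | h | w | c | y
s | 5 | p | 5 | s
s | 5 | r | 5 | r
t | 5 | p | 5 | s
t | 5 | r | 5 | r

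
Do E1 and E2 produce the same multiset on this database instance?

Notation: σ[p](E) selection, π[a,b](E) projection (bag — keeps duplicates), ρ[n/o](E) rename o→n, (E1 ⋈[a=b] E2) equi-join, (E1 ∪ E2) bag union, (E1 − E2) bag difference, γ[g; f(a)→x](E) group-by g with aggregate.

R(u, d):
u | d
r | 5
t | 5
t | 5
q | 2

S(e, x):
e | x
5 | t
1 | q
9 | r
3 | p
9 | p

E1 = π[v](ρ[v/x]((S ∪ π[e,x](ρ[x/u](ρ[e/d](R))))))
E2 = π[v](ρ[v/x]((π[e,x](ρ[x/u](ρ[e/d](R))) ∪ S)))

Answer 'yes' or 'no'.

E1 subexpression sizes:
  S → 5
  R → 4
  ρ[e/d](R) → 4
  ρ[x/u](ρ[e/d](R)) → 4
  π[e,x](ρ[x/u](ρ[e/d](R))) → 4
  (S ∪ π[e,x](ρ[x/u](ρ[e/d](R)))) → 9
  ρ[v/x]((S ∪ π[e,x](ρ[x/u](ρ[e/d](R))))) → 9
  π[v](ρ[v/x]((S ∪ π[e,x](ρ[x/u](ρ[e/d](R)))))) → 9
E2 subexpression sizes:
  R → 4
  ρ[e/d](R) → 4
  ρ[x/u](ρ[e/d](R)) → 4
  π[e,x](ρ[x/u](ρ[e/d](R))) → 4
  S → 5
  (π[e,x](ρ[x/u](ρ[e/d](R))) ∪ S) → 9
  ρ[v/x]((π[e,x](ρ[x/u](ρ[e/d](R))) ∪ S)) → 9
  π[v](ρ[v/x]((π[e,x](ρ[x/u](ρ[e/d](R))) ∪ S))) → 9

E1 and E2 produce the same multiset:
v
p
p
q
q
r
r
t
t
t

yes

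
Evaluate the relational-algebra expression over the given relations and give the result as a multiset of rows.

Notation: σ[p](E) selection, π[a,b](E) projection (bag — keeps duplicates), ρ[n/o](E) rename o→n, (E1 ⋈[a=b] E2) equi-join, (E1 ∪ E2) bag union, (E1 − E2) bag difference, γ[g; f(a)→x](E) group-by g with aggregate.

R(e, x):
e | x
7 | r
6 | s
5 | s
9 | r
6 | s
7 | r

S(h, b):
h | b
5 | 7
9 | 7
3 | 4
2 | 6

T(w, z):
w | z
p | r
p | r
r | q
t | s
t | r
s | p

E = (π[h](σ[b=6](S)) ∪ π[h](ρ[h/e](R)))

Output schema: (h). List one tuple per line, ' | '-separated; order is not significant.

Per-node cardinality:
  S → 4
  σ[b=6](S) → 1
  π[h](σ[b=6](S)) → 1
  R → 6
  ρ[h/e](R) → 6
  π[h](ρ[h/e](R)) → 6
  (π[h](σ[b=6](S)) ∪ π[h](ρ[h/e](R))) → 7

== RESULT ==
h
2
5
6
6
7
7
9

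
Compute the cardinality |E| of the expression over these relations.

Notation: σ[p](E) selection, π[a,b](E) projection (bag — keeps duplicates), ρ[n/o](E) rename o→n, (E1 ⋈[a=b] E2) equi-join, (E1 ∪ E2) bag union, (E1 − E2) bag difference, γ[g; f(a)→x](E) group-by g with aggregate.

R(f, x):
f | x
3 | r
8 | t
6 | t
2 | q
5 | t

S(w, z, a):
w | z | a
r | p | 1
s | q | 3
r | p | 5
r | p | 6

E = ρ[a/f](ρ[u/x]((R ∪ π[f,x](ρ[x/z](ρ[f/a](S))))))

Stepwise |·|:
  R → 5
  S → 4
  ρ[f/a](S) → 4
  ρ[x/z](ρ[f/a](S)) → 4
  π[f,x](ρ[x/z](ρ[f/a](S))) → 4
  (R ∪ π[f,x](ρ[x/z](ρ[f/a](S)))) → 9
  ρ[u/x]((R ∪ π[f,x](ρ[x/z](ρ[f/a](S))))) → 9
  ρ[a/f](ρ[u/x]((R ∪ π[f,x](ρ[x/z](ρ[f/a](S)))))) → 9

|E| = 9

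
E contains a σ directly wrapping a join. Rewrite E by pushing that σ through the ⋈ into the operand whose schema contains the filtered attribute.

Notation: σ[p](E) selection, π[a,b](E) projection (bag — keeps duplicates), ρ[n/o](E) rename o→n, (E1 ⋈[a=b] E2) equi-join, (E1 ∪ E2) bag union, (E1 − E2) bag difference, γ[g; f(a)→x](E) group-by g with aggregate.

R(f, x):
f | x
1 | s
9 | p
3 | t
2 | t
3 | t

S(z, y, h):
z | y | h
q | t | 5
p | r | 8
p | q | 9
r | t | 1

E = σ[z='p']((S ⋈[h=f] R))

σ filters on z, owned by the left side.
E' = (σ[z='p'](S) ⋈[h=f] R)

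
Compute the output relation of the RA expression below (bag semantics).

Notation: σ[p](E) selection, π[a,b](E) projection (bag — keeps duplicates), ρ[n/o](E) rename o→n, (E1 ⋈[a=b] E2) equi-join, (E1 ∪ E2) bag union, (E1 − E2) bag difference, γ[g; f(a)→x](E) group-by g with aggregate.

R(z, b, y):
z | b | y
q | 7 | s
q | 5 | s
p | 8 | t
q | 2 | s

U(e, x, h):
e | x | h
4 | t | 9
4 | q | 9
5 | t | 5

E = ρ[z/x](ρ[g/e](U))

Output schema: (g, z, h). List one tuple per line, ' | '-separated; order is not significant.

Row counts bottom-up:
  U → 3
  ρ[g/e](U) → 3
  ρ[z/x](ρ[g/e](U)) → 3

== RESULT ==
g | z | h
4 | q | 9
4 | t | 9
5 | t | 5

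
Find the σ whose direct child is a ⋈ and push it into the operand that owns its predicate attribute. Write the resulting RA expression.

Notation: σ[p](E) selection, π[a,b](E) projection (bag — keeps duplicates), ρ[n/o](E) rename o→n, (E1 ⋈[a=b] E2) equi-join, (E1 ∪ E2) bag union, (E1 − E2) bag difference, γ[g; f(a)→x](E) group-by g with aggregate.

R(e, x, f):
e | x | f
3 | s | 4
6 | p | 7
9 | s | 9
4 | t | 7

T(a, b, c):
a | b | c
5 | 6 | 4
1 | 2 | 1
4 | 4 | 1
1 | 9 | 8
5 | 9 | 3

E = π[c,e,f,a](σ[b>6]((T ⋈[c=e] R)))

σ filters on b, owned by the left side.
E' = π[c,e,f,a]((σ[b>6](T) ⋈[c=e] R))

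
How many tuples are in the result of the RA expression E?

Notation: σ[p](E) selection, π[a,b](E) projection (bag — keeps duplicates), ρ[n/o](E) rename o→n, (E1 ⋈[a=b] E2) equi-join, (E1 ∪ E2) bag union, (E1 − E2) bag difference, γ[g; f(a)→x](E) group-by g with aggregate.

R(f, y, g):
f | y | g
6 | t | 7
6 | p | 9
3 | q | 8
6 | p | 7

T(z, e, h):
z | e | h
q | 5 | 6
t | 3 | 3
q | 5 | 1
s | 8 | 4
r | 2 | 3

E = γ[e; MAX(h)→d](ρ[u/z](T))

Per-node cardinality:
  T → 5
  ρ[u/z](T) → 5
  γ[e; MAX(h)→d](ρ[u/z](T)) → 4

|E| = 4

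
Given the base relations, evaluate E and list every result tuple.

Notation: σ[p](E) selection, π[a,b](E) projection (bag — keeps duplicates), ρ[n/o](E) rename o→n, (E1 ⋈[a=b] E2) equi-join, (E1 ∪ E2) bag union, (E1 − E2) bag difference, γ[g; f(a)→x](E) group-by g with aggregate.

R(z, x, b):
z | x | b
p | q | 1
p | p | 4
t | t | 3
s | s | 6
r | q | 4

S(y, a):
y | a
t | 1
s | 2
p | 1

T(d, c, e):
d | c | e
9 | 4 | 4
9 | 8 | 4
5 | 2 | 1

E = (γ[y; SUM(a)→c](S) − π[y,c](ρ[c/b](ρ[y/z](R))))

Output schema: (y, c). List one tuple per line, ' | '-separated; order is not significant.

Per-node cardinality:
  S → 3
  γ[y; SUM(a)→c](S) → 3
  R → 5
  ρ[y/z](R) → 5
  ρ[c/b](ρ[y/z](R)) → 5
  π[y,c](ρ[c/b](ρ[y/z](R))) → 5
  (γ[y; SUM(a)→c](S) − π[y,c](ρ[c/b](ρ[y/z](R)))) → 2

== RESULT ==
y | c
s | 2
t | 1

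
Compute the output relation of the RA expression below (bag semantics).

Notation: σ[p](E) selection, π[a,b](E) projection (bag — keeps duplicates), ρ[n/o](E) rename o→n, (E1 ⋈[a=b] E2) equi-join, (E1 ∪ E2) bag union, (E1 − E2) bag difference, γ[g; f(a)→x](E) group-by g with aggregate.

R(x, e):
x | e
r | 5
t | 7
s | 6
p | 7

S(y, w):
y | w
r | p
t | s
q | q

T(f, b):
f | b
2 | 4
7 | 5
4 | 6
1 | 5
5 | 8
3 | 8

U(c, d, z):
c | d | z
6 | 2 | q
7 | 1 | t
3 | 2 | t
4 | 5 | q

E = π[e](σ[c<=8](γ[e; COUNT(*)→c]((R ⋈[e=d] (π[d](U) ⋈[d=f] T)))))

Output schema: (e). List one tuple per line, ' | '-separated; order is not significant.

Subexpression sizes:
  R → 4
  U → 4
  π[d](U) → 4
  T → 6
  (π[d](U) ⋈[d=f] T) → 4
  (R ⋈[e=d] (π[d](U) ⋈[d=f] T)) → 1
  γ[e; COUNT(*)→c]((R ⋈[e=d] (π[d](U) ⋈[d=f] T))) → 1
  σ[c<=8](γ[e; COUNT(*)→c]((R ⋈[e=d] (π[d](U) ⋈[d=f] T)))) → 1
  π[e](σ[c<=8](γ[e; COUNT(*)→c]((R ⋈[e=d] (π[d](U) ⋈[d=f] T))))) → 1

== RESULT ==
e
5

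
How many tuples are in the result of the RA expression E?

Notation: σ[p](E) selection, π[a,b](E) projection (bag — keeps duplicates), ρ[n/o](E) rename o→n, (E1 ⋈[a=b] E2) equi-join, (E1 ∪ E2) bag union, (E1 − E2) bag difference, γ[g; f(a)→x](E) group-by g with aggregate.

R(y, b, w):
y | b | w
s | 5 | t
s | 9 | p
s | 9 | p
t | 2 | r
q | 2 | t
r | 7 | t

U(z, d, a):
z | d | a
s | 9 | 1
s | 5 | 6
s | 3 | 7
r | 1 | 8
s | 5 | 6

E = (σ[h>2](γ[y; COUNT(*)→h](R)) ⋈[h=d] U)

Per-node cardinality:
  R → 6
  γ[y; COUNT(*)→h](R) → 4
  σ[h>2](γ[y; COUNT(*)→h](R)) → 1
  U → 5
  (σ[h>2](γ[y; COUNT(*)→h](R)) ⋈[h=d] U) → 1

|E| = 1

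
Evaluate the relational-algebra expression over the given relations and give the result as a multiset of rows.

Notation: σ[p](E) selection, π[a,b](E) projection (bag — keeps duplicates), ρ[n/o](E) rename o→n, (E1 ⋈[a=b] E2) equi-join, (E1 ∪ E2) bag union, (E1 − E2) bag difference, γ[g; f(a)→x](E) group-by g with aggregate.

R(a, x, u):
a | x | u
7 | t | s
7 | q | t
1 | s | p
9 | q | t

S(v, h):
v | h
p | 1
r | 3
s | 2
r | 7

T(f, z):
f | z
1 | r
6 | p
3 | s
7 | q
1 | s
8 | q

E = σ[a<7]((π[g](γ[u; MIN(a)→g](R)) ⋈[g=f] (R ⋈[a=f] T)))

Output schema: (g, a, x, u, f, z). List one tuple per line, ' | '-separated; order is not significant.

Stepwise |·|:
  R → 4
  γ[u; MIN(a)→g](R) → 3
  π[g](γ[u; MIN(a)→g](R)) → 3
  R → 4
  T → 6
  (R ⋈[a=f] T) → 4
  (π[g](γ[u; MIN(a)→g](R)) ⋈[g=f] (R ⋈[a=f] T)) → 6
  σ[a<7]((π[g](γ[u; MIN(a)→g](R)) ⋈[g=f] (R ⋈[a=f] T))) → 2

== RESULT ==
g | a | x | u | f | z
1 | 1 | s | p | 1 | r
1 | 1 | s | p | 1 | s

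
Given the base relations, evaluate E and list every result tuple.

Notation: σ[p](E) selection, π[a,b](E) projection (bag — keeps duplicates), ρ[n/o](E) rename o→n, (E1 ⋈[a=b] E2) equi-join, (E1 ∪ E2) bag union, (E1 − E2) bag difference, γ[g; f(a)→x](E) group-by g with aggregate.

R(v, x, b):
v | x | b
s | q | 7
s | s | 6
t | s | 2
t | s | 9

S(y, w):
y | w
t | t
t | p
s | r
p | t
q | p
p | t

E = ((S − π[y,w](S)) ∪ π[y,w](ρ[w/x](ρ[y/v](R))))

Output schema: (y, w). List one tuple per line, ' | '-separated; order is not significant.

Stepwise |·|:
  S → 6
  S → 6
  π[y,w](S) → 6
  (S − π[y,w](S)) → 0
  R → 4
  ρ[y/v](R) → 4
  ρ[w/x](ρ[y/v](R)) → 4
  π[y,w](ρ[w/x](ρ[y/v](R))) → 4
  ((S − π[y,w](S)) ∪ π[y,w](ρ[w/x](ρ[y/v](R)))) → 4

== RESULT ==
y | w
s | q
s | s
t | s
t | s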